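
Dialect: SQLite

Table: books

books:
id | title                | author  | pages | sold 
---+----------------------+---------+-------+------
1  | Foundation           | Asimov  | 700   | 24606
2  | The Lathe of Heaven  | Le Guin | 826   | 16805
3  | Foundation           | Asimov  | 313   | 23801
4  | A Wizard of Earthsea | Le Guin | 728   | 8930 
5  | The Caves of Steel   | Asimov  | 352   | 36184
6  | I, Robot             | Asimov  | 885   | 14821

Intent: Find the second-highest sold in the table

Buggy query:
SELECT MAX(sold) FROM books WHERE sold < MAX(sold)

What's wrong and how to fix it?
Bug: MAX(sold) on the right of the comparison is an aggregate-in-WHERE error

Fix: Compute the overall MAX in a subquery, then take MAX of rows below it

Corrected query:
SELECT MAX(sold) FROM books WHERE sold < (SELECT MAX(sold) FROM books)

Result:
MAX(sold)
---------
24606    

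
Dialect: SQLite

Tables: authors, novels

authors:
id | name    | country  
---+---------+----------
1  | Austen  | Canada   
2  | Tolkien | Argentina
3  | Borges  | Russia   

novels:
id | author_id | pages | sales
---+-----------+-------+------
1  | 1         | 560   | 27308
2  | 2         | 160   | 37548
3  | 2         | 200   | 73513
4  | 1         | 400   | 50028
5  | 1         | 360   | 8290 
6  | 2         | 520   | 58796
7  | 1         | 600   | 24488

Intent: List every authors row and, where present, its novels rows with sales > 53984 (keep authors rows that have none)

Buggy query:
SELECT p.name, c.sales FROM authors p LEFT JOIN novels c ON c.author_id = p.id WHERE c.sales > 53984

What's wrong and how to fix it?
Bug: A WHERE condition on the right-hand table after LEFT JOIN drops unmatched parents

Fix: Put 'c.sales > 53984' in the JOIN's ON clause instead of WHERE

Corrected query:
SELECT p.name, c.sales FROM authors p LEFT JOIN novels c ON c.author_id = p.id AND c.sales > 53984

Result:
name    | sales
--------+------
Austen  | NULL 
Tolkien | 58796
Tolkien | 73513
Borges  | NULL 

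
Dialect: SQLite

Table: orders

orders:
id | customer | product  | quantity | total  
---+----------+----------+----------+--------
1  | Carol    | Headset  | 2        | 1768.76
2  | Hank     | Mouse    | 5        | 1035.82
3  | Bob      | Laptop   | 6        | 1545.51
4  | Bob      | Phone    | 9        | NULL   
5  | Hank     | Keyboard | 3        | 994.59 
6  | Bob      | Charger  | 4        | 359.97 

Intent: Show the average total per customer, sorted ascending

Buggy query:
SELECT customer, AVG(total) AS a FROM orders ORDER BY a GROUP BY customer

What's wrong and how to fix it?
Bug: ORDER BY appears before GROUP BY; SQL clause order requires GROUP BY first

Fix: Move ORDER BY to the end, after GROUP BY

Corrected query:
SELECT customer, AVG(total) AS a FROM orders GROUP BY customer ORDER BY a

Result:
customer | a       
---------+---------
Bob      | 952.74  
Hank     | 1015.205
Carol    | 1768.76 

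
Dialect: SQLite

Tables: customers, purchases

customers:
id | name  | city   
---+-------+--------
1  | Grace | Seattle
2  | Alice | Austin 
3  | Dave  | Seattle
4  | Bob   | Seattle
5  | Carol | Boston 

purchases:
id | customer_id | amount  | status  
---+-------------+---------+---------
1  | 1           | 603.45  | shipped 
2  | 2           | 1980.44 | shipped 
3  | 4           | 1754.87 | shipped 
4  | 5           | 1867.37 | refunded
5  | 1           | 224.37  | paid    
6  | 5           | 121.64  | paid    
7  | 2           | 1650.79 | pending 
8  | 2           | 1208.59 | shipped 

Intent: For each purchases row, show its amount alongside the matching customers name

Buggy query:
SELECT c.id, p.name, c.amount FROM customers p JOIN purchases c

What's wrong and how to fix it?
Bug: JOIN with no ON clause produces a cartesian product; every purchases row pairs with every customers row

Fix: Add ON c.customer_id = p.id to the JOIN

Corrected query:
SELECT c.id, p.name, c.amount FROM customers p JOIN purchases c ON c.customer_id = p.id

Result:
id | name  | amount 
---+-------+--------
1  | Grace | 603.45 
2  | Alice | 1980.44
3  | Bob   | 1754.87
4  | Carol | 1867.37
5  | Grace | 224.37 
6  | Carol | 121.64 
7  | Alice | 1650.79
8  | Alice | 1208.59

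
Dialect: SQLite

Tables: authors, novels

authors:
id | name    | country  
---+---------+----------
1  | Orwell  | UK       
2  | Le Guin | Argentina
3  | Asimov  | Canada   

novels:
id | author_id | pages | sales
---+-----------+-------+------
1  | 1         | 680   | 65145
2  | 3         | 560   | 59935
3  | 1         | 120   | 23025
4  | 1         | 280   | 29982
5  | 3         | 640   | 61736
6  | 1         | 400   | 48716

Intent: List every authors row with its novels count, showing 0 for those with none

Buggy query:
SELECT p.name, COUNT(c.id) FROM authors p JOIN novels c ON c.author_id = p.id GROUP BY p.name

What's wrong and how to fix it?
Bug: INNER JOIN drops authors rows that have no matching novels rows

Fix: Use LEFT JOIN so parents without children still appear (COUNT(c.id) gives 0)

Corrected query:
SELECT p.name, COUNT(c.id) FROM authors p LEFT JOIN novels c ON c.author_id = p.id GROUP BY p.name

Result:
name    | COUNT(c.id)
--------+------------
Asimov  | 2          
Le Guin | 0          
Orwell  | 4          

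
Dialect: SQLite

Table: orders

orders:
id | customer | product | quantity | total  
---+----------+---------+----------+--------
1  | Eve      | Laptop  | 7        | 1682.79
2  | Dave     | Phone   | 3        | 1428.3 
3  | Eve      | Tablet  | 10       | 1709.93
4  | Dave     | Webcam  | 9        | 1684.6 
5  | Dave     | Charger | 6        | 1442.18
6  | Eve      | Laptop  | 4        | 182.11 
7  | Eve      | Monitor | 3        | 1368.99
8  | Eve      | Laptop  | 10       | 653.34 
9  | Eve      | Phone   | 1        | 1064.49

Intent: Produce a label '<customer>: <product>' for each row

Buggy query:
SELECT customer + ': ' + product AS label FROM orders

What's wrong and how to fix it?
Bug: '+' is numeric addition; on text columns SQLite converts them to 0 instead of concatenating

Fix: Use the || operator for string concatenation

Corrected query:
SELECT customer || ': ' || product AS label FROM orders

Result:
label        
-------------
Eve: Laptop  
Dave: Phone  
Eve: Tablet  
Dave: Webcam 
Dave: Charger
Eve: Laptop  
Eve: Monitor 
Eve: Laptop  
Eve: Phone   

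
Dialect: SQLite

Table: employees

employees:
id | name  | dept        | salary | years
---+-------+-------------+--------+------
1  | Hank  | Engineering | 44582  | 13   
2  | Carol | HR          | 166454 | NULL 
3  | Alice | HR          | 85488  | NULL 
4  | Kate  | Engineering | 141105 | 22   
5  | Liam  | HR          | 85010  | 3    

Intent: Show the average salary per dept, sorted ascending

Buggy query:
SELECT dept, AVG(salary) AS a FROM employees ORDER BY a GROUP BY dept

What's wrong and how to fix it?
Bug: GROUP BY must precede ORDER BY

Fix: Reorder: SELECT … FROM … GROUP BY … ORDER BY …

Corrected query:
SELECT dept, AVG(salary) AS a FROM employees GROUP BY dept ORDER BY a

Result:
dept        | a            
------------+--------------
Engineering | 92843.5      
HR          | 112317.333333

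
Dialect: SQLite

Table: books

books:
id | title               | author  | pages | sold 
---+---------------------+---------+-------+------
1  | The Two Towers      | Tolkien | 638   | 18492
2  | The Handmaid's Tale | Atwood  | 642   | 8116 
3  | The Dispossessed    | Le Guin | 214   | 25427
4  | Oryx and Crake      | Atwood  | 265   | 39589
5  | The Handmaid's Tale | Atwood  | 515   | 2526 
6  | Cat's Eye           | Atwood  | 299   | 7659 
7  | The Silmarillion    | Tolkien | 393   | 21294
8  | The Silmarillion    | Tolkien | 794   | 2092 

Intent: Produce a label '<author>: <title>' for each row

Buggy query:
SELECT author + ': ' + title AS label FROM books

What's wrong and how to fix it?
Bug: '+' is numeric addition; on text columns SQLite converts them to 0 instead of concatenating

Fix: Use the || operator for string concatenation

Corrected query:
SELECT author || ': ' || title AS label FROM books

Result:
label                      
---------------------------
Tolkien: The Two Towers    
Atwood: The Handmaid's Tale
Le Guin: The Dispossessed  
Atwood: Oryx and Crake     
Atwood: The Handmaid's Tale
Atwood: Cat's Eye          
Tolkien: The Silmarillion  
Tolkien: The Silmarillion  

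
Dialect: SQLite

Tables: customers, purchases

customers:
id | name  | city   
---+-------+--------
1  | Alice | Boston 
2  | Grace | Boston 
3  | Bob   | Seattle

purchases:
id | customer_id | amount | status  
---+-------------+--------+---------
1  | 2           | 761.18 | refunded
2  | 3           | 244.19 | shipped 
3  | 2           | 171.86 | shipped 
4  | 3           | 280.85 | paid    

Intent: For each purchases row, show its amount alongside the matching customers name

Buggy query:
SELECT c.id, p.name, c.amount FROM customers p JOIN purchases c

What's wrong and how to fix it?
Bug: Missing join condition: each purchases row is matched to all customers rows instead of just its own

Fix: Add ON c.customer_id = p.id to the JOIN

Corrected query:
SELECT c.id, p.name, c.amount FROM customers p JOIN purchases c ON c.customer_id = p.id

Result:
id | name  | amount
---+-------+-------
1  | Grace | 761.18
2  | Bob   | 244.19
3  | Grace | 171.86
4  | Bob   | 280.85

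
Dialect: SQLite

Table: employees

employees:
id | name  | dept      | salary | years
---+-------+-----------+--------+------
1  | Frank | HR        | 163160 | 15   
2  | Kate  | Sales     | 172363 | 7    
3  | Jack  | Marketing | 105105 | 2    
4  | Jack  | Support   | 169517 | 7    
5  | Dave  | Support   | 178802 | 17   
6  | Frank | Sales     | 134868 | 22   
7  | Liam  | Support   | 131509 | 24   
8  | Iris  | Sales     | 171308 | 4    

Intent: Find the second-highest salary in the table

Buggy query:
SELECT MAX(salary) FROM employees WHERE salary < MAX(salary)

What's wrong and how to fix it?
Bug: MAX(salary) on the right of the comparison is an aggregate-in-WHERE error

Fix: Compute the overall MAX in a subquery, then take MAX of rows below it

Corrected query:
SELECT MAX(salary) FROM employees WHERE salary < (SELECT MAX(salary) FROM employees)

Result:
MAX(salary)
-----------
172363     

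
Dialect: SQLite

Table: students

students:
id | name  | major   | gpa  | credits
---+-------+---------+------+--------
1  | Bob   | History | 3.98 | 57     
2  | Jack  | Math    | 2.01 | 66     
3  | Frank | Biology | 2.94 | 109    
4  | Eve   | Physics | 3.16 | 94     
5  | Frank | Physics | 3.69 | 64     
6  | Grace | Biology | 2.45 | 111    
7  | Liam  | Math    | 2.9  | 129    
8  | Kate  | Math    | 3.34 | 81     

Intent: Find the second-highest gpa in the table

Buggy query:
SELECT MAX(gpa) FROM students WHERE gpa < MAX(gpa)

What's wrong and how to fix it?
Bug: MAX(gpa) on the right of the comparison is an aggregate-in-WHERE error

Fix: Compute the overall MAX in a subquery, then take MAX of rows below it

Corrected query:
SELECT MAX(gpa) FROM students WHERE gpa < (SELECT MAX(gpa) FROM students)

Result:
MAX(gpa)
--------
3.69    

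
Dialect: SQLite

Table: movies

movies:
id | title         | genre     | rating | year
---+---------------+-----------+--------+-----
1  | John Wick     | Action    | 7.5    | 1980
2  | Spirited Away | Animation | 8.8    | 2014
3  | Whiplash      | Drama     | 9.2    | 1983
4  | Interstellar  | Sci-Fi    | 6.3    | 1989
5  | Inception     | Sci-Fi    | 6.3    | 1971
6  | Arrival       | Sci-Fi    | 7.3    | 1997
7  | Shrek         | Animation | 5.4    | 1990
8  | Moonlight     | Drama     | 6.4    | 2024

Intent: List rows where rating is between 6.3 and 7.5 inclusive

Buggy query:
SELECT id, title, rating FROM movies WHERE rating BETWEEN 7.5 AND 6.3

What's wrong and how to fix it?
Bug: BETWEEN expects the lower bound first; with 7.5 AND 6.3 the range is empty

Fix: Write BETWEEN 6.3 AND 7.5

Corrected query:
SELECT id, title, rating FROM movies WHERE rating BETWEEN 6.3 AND 7.5

Result:
id | title        | rating
---+--------------+-------
1  | John Wick    | 7.5   
4  | Interstellar | 6.3   
5  | Inception    | 6.3   
6  | Arrival      | 7.3   
8  | Moonlight    | 6.4   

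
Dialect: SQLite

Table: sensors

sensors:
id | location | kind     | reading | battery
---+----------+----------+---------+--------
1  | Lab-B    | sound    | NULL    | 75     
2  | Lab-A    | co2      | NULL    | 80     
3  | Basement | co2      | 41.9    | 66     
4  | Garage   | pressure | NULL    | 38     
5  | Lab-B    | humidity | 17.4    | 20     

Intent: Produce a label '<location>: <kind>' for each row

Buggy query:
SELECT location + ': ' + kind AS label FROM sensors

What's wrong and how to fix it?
Bug: '+' is numeric addition; on text columns SQLite converts them to 0 instead of concatenating

Fix: Use the || operator for string concatenation

Corrected query:
SELECT location || ': ' || kind AS label FROM sensors

Result:
label           
----------------
Lab-B: sound    
Lab-A: co2      
Basement: co2   
Garage: pressure
Lab-B: humidity 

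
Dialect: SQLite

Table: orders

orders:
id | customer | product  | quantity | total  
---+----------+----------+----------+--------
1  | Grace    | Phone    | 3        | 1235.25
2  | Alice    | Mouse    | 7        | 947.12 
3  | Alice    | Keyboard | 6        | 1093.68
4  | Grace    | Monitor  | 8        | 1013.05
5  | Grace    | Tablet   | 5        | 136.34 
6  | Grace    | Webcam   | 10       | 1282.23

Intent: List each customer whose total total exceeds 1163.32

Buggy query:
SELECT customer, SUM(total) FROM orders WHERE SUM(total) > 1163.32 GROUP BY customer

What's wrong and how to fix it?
Bug: SUM(total) is an aggregate, but WHERE filters rows before aggregation

Fix: Use HAVING (which filters groups after aggregation) instead of WHERE

Corrected query:
SELECT customer, SUM(total) FROM orders GROUP BY customer HAVING SUM(total) > 1163.32

Result:
customer | SUM(total)
---------+-----------
Alice    | 2040.8    
Grace    | 3666.87   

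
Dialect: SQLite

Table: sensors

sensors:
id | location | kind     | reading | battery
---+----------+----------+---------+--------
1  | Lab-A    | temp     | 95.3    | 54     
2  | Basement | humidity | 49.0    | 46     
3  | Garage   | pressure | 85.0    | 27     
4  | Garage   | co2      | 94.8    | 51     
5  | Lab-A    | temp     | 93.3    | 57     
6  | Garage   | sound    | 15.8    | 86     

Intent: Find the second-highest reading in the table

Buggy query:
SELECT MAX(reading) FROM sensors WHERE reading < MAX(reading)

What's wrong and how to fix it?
Bug: MAX(reading) on the right of the comparison is an aggregate-in-WHERE error

Fix: Put the inner MAX in a scalar subquery

Corrected query:
SELECT MAX(reading) FROM sensors WHERE reading < (SELECT MAX(reading) FROM sensors)

Result:
MAX(reading)
------------
94.8        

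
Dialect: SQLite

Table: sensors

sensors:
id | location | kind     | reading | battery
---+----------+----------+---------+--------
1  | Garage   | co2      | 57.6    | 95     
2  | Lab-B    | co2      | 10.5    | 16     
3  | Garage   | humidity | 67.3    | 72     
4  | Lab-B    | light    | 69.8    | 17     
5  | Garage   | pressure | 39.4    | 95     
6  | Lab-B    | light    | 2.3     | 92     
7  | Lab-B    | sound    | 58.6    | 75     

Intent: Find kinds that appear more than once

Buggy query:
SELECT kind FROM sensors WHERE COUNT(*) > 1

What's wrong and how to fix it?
Bug: COUNT(*) is an aggregate and cannot be used in WHERE

Fix: Group first, then use HAVING for the count condition

Corrected query:
SELECT kind FROM sensors GROUP BY kind HAVING COUNT(*) > 1

Result:
kind 
-----
co2  
light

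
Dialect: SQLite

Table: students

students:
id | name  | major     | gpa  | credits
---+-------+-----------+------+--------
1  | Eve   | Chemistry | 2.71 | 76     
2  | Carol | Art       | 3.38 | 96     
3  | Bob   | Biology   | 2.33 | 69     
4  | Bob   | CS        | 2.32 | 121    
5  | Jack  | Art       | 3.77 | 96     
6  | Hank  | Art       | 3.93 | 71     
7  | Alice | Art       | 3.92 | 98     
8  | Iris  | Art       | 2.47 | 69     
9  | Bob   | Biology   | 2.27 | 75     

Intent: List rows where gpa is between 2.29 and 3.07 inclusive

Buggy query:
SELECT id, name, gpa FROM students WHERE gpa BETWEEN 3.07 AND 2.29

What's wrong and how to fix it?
Bug: The bounds are reversed; BETWEEN a AND b requires a <= b to match anything

Fix: Write BETWEEN 2.29 AND 3.07

Corrected query:
SELECT id, name, gpa FROM students WHERE gpa BETWEEN 2.29 AND 3.07

Result:
id | name | gpa 
---+------+-----
1  | Eve  | 2.71
3  | Bob  | 2.33
4  | Bob  | 2.32
8  | Iris | 2.47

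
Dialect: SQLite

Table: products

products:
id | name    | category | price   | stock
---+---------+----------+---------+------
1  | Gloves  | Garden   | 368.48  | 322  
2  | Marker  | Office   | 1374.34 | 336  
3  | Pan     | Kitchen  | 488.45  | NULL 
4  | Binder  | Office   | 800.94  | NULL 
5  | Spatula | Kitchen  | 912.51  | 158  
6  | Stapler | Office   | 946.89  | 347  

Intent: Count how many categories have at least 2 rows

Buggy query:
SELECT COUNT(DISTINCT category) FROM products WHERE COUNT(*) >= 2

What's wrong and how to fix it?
Bug: WHERE filters individual rows, not groups, so a group-level COUNT is invalid there

Fix: Group first with HAVING COUNT(*) >= 2, then COUNT the resulting groups

Corrected query:
SELECT COUNT(*) FROM (SELECT category FROM products GROUP BY category HAVING COUNT(*) >= 2)

Result:
COUNT(*)
--------
2       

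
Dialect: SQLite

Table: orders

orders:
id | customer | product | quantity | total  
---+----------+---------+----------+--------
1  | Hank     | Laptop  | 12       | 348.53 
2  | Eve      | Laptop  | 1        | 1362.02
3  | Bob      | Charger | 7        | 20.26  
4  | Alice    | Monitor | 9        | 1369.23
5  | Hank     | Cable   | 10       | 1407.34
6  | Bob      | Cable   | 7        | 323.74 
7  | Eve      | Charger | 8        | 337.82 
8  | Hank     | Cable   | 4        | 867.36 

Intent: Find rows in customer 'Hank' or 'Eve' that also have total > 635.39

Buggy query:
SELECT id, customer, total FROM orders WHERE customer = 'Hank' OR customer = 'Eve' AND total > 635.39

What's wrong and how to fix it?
Bug: Without parentheses, AND is evaluated before OR, so the total filter only applies to the 'Eve' branch

Fix: Group the OR with parentheses (or use IN), then AND the threshold

Corrected query:
SELECT id, customer, total FROM orders WHERE (customer = 'Hank' OR customer = 'Eve') AND total > 635.39

Result:
id | customer | total  
---+----------+--------
2  | Eve      | 1362.02
5  | Hank     | 1407.34
8  | Hank     | 867.36 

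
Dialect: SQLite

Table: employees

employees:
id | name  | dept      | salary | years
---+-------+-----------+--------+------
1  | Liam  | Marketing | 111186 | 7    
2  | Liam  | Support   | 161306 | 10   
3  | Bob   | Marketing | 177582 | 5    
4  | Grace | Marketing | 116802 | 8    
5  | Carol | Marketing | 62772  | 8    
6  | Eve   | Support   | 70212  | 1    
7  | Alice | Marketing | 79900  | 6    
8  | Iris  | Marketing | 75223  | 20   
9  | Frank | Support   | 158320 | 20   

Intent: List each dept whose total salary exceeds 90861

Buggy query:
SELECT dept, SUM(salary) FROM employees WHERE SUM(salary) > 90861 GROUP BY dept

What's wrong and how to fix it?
Bug: Aggregate functions cannot appear in a WHERE clause

Fix: Use HAVING (which filters groups after aggregation) instead of WHERE

Corrected query:
SELECT dept, SUM(salary) FROM employees GROUP BY dept HAVING SUM(salary) > 90861

Result:
dept      | SUM(salary)
----------+------------
Marketing | 623465     
Support   | 389838     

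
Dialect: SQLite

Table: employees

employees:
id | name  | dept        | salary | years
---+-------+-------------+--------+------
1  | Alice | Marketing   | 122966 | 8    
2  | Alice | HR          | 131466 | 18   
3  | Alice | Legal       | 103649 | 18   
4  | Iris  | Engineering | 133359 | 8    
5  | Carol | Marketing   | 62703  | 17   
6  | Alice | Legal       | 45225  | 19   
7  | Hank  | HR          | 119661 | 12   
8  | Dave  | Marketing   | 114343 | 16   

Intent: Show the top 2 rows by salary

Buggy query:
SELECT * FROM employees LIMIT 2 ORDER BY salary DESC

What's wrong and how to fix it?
Bug: ORDER BY cannot follow LIMIT; LIMIT is the final clause

Fix: Sort with ORDER BY, then apply LIMIT

Corrected query:
SELECT * FROM employees ORDER BY salary DESC LIMIT 2

Result:
id | name  | dept        | salary | years
---+-------+-------------+--------+------
4  | Iris  | Engineering | 133359 | 8    
2  | Alice | HR          | 131466 | 18   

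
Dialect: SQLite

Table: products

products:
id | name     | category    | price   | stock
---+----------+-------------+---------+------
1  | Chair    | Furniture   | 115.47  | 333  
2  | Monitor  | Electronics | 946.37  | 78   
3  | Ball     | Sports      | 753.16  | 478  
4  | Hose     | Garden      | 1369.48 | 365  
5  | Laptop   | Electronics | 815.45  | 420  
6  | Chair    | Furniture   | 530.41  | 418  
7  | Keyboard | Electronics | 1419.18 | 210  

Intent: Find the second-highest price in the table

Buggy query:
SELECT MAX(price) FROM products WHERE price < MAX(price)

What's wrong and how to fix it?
Bug: MAX(price) on the right of the comparison is an aggregate-in-WHERE error

Fix: Compute the overall MAX in a subquery, then take MAX of rows below it

Corrected query:
SELECT MAX(price) FROM products WHERE price < (SELECT MAX(price) FROM products)

Result:
MAX(price)
----------
1369.48   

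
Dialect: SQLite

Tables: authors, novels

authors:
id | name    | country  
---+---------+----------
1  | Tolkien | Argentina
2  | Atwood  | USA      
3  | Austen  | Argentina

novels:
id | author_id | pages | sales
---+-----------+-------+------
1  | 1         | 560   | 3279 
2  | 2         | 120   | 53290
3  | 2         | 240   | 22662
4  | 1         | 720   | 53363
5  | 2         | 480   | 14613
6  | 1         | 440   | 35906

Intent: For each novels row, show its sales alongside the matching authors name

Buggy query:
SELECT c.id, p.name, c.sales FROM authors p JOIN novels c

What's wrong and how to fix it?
Bug: Missing join condition: each novels row is matched to all authors rows instead of just its own

Fix: Add ON c.author_id = p.id to the JOIN

Corrected query:
SELECT c.id, p.name, c.sales FROM authors p JOIN novels c ON c.author_id = p.id

Result:
id | name    | sales
---+---------+------
1  | Tolkien | 3279 
2  | Atwood  | 53290
3  | Atwood  | 22662
4  | Tolkien | 53363
5  | Atwood  | 14613
6  | Tolkien | 35906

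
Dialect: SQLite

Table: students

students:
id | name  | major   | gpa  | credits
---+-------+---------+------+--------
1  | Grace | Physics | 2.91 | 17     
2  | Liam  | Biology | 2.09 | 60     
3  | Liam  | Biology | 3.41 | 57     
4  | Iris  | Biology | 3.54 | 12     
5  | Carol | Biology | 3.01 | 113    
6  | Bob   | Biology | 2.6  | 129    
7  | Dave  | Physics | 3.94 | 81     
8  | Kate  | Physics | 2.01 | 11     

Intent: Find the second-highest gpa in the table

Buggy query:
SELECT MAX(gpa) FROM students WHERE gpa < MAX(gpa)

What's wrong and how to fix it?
Bug: MAX(gpa) on the right of the comparison is an aggregate-in-WHERE error

Fix: Put the inner MAX in a scalar subquery

Corrected query:
SELECT MAX(gpa) FROM students WHERE gpa < (SELECT MAX(gpa) FROM students)

Result:
MAX(gpa)
--------
3.54    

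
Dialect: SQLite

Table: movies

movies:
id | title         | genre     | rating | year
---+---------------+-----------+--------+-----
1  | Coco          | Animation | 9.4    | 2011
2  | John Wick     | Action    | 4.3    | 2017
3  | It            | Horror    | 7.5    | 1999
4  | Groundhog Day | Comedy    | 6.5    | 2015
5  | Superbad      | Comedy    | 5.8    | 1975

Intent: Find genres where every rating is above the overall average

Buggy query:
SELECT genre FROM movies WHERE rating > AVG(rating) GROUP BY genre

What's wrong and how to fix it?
Bug: AVG() is an aggregate; it can't sit directly in WHERE

Fix: Use a subquery for AVG and a HAVING MIN(...) filter so the condition holds for every row in the group

Corrected query:
SELECT genre FROM movies GROUP BY genre HAVING MIN(rating) > (SELECT AVG(rating) FROM movies)

Result:
genre    
---------
Animation
Horror   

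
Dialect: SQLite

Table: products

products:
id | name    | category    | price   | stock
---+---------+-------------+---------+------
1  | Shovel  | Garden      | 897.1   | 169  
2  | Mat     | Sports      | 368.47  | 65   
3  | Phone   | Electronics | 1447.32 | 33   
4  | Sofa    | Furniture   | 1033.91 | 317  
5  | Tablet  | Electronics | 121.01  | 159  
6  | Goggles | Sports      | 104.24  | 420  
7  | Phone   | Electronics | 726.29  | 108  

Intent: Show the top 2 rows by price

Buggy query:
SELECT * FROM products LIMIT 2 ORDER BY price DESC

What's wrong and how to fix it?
Bug: LIMIT must come after ORDER BY

Fix: Swap the clauses: ORDER BY first, then LIMIT

Corrected query:
SELECT * FROM products ORDER BY price DESC LIMIT 2

Result:
id | name  | category    | price   | stock
---+-------+-------------+---------+------
3  | Phone | Electronics | 1447.32 | 33   
4  | Sofa  | Furniture   | 1033.91 | 317  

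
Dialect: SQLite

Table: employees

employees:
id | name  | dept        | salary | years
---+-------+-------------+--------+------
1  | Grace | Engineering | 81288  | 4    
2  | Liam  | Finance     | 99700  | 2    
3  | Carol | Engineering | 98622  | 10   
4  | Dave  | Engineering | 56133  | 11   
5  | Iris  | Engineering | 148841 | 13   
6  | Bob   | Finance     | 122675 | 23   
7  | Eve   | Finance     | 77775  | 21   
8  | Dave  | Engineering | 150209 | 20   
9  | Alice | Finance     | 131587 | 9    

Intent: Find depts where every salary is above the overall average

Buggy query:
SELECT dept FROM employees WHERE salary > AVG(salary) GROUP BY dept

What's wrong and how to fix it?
Bug: WHERE evaluates per row before aggregation, so AVG() is unavailable

Fix: Use a subquery for AVG and a HAVING MIN(...) filter so the condition holds for every row in the group

Corrected query:
SELECT dept FROM employees GROUP BY dept HAVING MIN(salary) > (SELECT AVG(salary) FROM employees)

Result:
(no rows)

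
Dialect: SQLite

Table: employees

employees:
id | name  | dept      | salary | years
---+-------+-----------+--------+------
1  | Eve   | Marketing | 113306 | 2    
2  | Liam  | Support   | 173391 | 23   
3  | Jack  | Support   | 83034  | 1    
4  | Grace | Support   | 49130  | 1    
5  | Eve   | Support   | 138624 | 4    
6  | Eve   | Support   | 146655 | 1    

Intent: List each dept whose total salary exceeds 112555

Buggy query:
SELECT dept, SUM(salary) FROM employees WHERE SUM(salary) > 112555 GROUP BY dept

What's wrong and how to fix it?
Bug: SUM(salary) is an aggregate, but WHERE filters rows before aggregation

Fix: Use HAVING (which filters groups after aggregation) instead of WHERE

Corrected query:
SELECT dept, SUM(salary) FROM employees GROUP BY dept HAVING SUM(salary) > 112555

Result:
dept      | SUM(salary)
----------+------------
Marketing | 113306     
Support   | 590834     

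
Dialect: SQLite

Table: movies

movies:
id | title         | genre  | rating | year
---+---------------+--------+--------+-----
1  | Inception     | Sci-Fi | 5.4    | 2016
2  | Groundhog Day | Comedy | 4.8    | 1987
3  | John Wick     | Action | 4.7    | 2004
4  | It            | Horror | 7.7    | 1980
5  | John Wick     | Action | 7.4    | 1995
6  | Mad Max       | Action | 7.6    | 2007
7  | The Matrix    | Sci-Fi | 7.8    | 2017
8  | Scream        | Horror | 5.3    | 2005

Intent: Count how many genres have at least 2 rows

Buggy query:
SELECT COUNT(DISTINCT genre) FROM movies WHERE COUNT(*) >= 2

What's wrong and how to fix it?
Bug: WHERE filters individual rows, not groups, so a group-level COUNT is invalid there

Fix: Use a subquery that GROUPs and filters with HAVING, then count its rows

Corrected query:
SELECT COUNT(*) FROM (SELECT genre FROM movies GROUP BY genre HAVING COUNT(*) >= 2)

Result:
COUNT(*)
--------
3       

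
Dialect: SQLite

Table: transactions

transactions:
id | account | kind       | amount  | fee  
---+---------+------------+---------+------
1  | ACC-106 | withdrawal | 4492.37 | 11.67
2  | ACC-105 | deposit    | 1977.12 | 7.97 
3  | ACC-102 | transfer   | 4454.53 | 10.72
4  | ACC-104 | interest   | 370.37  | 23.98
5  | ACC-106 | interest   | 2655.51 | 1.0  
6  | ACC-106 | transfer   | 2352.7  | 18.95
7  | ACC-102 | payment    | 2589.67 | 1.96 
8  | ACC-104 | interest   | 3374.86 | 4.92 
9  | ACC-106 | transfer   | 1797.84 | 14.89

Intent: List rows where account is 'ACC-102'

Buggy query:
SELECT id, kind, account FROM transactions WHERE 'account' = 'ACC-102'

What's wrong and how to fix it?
Bug: Single quotes denote string literals in SQL; the column name is being compared as a constant string

Fix: Reference the column as account without single quotes

Corrected query:
SELECT id, kind, account FROM transactions WHERE account = 'ACC-102'

Result:
id | kind     | account
---+----------+--------
3  | transfer | ACC-102
7  | payment  | ACC-102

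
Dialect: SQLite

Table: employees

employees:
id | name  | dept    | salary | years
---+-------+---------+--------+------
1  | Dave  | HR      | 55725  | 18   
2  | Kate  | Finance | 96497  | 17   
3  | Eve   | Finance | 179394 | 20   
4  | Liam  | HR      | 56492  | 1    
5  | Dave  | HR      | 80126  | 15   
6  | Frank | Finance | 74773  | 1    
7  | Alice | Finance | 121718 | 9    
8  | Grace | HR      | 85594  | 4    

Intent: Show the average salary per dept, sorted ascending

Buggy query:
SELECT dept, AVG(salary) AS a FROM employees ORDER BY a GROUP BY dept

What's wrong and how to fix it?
Bug: GROUP BY must precede ORDER BY

Fix: Reorder: SELECT … FROM … GROUP BY … ORDER BY …

Corrected query:
SELECT dept, AVG(salary) AS a FROM employees GROUP BY dept ORDER BY a

Result:
dept    | a       
--------+---------
HR      | 69484.25
Finance | 118095.5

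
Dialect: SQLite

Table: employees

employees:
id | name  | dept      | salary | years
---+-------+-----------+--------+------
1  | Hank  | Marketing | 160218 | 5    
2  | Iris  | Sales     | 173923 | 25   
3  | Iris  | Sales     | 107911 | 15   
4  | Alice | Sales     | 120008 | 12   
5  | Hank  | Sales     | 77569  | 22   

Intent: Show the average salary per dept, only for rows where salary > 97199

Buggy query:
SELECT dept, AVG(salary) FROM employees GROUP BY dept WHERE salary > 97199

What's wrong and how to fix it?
Bug: WHERE cannot follow GROUP BY

Fix: Place WHERE between FROM and GROUP BY

Corrected query:
SELECT dept, AVG(salary) FROM employees WHERE salary > 97199 GROUP BY dept

Result:
dept      | AVG(salary)  
----------+--------------
Marketing | 160218       
Sales     | 133947.333333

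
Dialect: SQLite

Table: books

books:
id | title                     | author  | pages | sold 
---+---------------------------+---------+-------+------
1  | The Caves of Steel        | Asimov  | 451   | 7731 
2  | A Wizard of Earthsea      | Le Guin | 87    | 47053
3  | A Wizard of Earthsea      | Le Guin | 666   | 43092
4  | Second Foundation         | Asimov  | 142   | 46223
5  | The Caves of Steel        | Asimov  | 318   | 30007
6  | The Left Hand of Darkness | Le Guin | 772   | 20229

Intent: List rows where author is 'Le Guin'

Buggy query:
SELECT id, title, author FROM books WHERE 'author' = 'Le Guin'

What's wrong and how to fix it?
Bug: 'author' in single quotes is a string literal, not the column; the comparison is literal-vs-literal and never true

Fix: Remove the quotes around the column name (or use double quotes for an identifier)

Corrected query:
SELECT id, title, author FROM books WHERE author = 'Le Guin'

Result:
id | title                     | author 
---+---------------------------+--------
2  | A Wizard of Earthsea      | Le Guin
3  | A Wizard of Earthsea      | Le Guin
6  | The Left Hand of Darkness | Le Guin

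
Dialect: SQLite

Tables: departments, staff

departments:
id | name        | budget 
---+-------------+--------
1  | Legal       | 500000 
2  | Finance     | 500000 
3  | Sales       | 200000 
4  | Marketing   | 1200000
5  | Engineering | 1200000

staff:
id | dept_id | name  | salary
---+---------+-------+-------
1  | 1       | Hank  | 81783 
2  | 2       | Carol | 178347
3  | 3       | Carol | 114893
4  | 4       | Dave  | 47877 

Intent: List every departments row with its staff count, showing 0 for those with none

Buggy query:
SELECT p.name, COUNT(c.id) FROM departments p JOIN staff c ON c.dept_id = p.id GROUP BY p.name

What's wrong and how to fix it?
Bug: An inner join excludes parents with zero children

Fix: Use LEFT JOIN so parents without children still appear (COUNT(c.id) gives 0)

Corrected query:
SELECT p.name, COUNT(c.id) FROM departments p LEFT JOIN staff c ON c.dept_id = p.id GROUP BY p.name

Result:
name        | COUNT(c.id)
------------+------------
Engineering | 0          
Finance     | 1          
Legal       | 1          
Marketing   | 1          
Sales       | 1          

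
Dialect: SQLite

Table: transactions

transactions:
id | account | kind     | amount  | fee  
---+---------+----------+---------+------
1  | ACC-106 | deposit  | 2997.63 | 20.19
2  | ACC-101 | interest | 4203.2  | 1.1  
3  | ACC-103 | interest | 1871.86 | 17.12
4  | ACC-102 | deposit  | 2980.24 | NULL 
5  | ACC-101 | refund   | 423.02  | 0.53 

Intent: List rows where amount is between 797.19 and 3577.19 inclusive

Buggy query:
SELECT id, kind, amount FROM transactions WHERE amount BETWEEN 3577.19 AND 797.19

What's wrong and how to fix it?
Bug: The bounds are reversed; BETWEEN a AND b requires a <= b to match anything

Fix: Swap the bounds so the smaller value comes first

Corrected query:
SELECT id, kind, amount FROM transactions WHERE amount BETWEEN 797.19 AND 3577.19

Result:
id | kind     | amount 
---+----------+--------
1  | deposit  | 2997.63
3  | interest | 1871.86
4  | deposit  | 2980.24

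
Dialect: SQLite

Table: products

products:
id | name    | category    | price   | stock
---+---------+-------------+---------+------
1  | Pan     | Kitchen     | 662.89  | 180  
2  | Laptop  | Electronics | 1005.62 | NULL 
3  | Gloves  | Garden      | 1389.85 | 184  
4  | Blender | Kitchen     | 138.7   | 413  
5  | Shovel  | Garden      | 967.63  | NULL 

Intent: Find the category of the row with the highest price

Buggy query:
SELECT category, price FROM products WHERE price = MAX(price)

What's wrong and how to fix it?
Bug: WHERE is evaluated per row; an aggregate over the whole table isn't defined there

Fix: Wrap MAX in a scalar subquery so WHERE compares against a single value

Corrected query:
SELECT category, price FROM products WHERE price = (SELECT MAX(price) FROM products)

Result:
category | price  
---------+--------
Garden   | 1389.85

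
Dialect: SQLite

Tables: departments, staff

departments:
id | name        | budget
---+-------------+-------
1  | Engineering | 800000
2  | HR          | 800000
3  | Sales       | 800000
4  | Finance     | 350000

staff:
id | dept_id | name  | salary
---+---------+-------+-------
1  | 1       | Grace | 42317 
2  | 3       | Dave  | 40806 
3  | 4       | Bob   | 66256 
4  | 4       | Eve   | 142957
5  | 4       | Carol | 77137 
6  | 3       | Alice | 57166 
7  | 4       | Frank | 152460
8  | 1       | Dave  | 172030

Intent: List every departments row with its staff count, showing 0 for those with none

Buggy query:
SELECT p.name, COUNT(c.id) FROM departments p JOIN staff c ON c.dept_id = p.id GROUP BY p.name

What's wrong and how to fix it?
Bug: INNER JOIN drops departments rows that have no matching staff rows

Fix: Switch to LEFT JOIN to retain unmatched parent rows

Corrected query:
SELECT p.name, COUNT(c.id) FROM departments p LEFT JOIN staff c ON c.dept_id = p.id GROUP BY p.name

Result:
name        | COUNT(c.id)
------------+------------
Engineering | 2          
Finance     | 4          
HR          | 0          
Sales       | 2          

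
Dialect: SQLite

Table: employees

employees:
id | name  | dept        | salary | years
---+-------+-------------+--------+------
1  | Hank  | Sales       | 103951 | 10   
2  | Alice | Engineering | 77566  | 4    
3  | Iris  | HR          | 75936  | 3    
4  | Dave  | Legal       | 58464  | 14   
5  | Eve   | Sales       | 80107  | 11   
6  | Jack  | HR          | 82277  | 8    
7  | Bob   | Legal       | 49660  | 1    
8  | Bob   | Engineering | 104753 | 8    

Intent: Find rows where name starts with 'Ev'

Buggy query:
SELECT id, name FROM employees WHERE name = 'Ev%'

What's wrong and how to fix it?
Bug: '=' compares the literal string including the % character; pattern matching needs LIKE

Fix: Use LIKE for wildcard pattern matching

Corrected query:
SELECT id, name FROM employees WHERE name LIKE 'Ev%'

Result:
id | name
---+-----
5  | Eve 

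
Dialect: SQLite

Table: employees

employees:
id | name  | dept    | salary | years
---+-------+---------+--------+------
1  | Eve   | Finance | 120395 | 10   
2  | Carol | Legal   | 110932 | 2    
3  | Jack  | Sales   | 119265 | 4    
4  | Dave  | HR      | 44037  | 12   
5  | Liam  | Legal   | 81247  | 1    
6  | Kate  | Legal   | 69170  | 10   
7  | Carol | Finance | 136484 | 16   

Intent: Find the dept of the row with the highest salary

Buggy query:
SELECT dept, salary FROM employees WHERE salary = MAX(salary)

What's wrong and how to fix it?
Bug: WHERE is evaluated per row; an aggregate over the whole table isn't defined there

Fix: Wrap MAX in a scalar subquery so WHERE compares against a single value

Corrected query:
SELECT dept, salary FROM employees WHERE salary = (SELECT MAX(salary) FROM employees)

Result:
dept    | salary
--------+-------
Finance | 136484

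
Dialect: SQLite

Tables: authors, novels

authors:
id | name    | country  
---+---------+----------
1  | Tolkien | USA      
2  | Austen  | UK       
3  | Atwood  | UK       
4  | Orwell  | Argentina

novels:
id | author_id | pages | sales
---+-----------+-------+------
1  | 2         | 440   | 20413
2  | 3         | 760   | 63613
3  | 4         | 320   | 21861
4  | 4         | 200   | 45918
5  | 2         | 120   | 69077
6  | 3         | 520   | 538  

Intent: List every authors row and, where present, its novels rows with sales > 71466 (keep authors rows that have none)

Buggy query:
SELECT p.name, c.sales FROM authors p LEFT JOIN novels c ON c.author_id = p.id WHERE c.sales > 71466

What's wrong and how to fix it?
Bug: Filtering c.sales in WHERE discards the NULL rows produced by LEFT JOIN, turning it into an inner join

Fix: Move the right-table condition into the ON clause so unmatched parents are kept

Corrected query:
SELECT p.name, c.sales FROM authors p LEFT JOIN novels c ON c.author_id = p.id AND c.sales > 71466

Result:
name    | sales
--------+------
Tolkien | NULL 
Austen  | NULL 
Atwood  | NULL 
Orwell  | NULL 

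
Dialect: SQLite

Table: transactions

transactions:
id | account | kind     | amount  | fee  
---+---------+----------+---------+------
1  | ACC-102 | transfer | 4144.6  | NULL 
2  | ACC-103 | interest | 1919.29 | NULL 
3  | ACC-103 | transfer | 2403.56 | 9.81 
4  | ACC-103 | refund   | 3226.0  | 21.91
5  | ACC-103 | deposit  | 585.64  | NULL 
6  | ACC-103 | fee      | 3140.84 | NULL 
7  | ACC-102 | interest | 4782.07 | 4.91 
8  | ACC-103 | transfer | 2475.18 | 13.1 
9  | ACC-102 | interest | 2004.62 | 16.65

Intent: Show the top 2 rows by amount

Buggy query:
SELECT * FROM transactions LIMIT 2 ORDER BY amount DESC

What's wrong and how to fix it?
Bug: LIMIT must come after ORDER BY

Fix: Swap the clauses: ORDER BY first, then LIMIT

Corrected query:
SELECT * FROM transactions ORDER BY amount DESC LIMIT 2

Result:
id | account | kind     | amount  | fee 
---+---------+----------+---------+-----
7  | ACC-102 | interest | 4782.07 | 4.91
1  | ACC-102 | transfer | 4144.6  | NULL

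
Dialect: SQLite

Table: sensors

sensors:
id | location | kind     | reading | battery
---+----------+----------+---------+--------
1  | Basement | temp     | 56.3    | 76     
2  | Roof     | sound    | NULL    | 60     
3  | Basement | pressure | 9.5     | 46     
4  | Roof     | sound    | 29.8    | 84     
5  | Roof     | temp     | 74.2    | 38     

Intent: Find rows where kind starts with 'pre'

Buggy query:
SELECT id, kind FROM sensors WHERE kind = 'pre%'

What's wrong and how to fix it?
Bug: Wildcards only work with LIKE; '=' treats '%' as a literal character

Fix: Replace '=' with LIKE so 'pre%' is treated as a pattern

Corrected query:
SELECT id, kind FROM sensors WHERE kind LIKE 'pre%'

Result:
id | kind    
---+---------
3  | pressure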